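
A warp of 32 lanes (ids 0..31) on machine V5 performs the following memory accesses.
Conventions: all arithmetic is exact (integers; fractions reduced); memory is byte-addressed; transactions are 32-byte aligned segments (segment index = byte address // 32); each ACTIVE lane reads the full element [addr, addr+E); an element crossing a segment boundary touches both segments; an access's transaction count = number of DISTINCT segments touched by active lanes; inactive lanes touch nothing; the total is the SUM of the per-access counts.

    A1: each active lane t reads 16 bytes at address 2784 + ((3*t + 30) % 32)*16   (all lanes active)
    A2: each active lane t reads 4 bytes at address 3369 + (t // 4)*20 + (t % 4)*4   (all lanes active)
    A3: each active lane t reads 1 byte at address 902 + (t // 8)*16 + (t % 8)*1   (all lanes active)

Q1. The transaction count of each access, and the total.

A1: 16 transactions
A2: 6 transactions
A3: 2 transactions

Answer: 16,6,2; total 24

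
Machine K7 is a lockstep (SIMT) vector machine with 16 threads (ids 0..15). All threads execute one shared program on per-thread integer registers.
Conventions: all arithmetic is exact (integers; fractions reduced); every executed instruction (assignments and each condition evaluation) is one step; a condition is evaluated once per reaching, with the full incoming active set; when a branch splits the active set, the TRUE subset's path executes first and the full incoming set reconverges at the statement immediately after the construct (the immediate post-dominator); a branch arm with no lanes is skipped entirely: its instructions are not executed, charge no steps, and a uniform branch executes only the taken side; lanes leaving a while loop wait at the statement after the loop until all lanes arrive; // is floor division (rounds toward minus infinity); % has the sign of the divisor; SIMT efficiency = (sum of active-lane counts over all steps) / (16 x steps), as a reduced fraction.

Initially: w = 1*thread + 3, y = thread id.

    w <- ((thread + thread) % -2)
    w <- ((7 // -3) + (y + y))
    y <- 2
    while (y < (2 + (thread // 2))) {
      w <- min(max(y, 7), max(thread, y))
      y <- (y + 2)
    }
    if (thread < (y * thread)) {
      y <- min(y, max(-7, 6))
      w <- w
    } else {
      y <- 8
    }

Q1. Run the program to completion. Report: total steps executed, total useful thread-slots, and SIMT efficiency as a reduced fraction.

Answer: 20 steps, 207 useful, 207/320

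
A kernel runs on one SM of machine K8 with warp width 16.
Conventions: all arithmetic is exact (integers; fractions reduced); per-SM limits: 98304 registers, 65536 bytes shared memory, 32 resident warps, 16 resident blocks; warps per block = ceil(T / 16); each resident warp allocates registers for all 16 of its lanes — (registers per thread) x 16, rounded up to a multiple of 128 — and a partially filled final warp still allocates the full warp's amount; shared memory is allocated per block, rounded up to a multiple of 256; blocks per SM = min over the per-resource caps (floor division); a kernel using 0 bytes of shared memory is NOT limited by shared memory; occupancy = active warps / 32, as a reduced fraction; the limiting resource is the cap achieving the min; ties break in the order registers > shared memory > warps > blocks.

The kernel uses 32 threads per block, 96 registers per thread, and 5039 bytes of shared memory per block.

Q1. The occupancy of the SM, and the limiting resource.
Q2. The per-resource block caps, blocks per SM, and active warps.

Answer: occupancy 3/4, limited by shared memory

registers: 32 blocks
shared memory: 12 blocks
warps: 16 blocks
blocks: 16 blocks

Answer: 12 blocks, 24 active warps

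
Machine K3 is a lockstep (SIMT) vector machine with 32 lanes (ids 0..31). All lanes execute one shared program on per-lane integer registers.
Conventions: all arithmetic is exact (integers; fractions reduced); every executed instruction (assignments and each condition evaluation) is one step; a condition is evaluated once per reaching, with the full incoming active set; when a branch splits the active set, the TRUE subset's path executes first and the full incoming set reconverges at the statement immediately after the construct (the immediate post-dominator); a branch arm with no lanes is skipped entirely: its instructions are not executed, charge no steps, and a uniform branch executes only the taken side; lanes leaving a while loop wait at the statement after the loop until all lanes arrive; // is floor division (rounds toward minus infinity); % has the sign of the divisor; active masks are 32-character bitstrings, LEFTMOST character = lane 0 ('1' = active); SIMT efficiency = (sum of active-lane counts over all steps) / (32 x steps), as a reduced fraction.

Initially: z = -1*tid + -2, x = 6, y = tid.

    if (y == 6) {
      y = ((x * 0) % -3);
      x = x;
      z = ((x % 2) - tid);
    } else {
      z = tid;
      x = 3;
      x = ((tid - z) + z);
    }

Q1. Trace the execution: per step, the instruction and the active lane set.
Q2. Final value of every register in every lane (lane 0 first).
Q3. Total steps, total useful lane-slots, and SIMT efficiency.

step 0: eval (y == 6)                11111111111111111111111111111111
step 1: y <- ((x * 0) % -3)          00000010000000000000000000000000
step 2: x <- x                       00000010000000000000000000000000
step 3: z <- ((x % 2) - tid)         00000010000000000000000000000000
step 4: z <- tid                     11111101111111111111111111111111
step 5: x <- 3                       11111101111111111111111111111111
step 6: x <- ((tid - z) + z)         11111101111111111111111111111111

Answer: 7 steps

z: 0,1,2,3,4,5,-6,7,8,9,10,11,12,13,14,15,16,17,18,19,20,21,22,23,24,25,26,27,28,29,30,31
x: 0,1,2,3,4,5,6,7,8,9,10,11,12,13,14,15,16,17,18,19,20,21,22,23,24,25,26,27,28,29,30,31
y: 0,1,2,3,4,5,0,7,8,9,10,11,12,13,14,15,16,17,18,19,20,21,22,23,24,25,26,27,28,29,30,31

steps = 7; useful = 128; efficiency = 128/224 = 4/7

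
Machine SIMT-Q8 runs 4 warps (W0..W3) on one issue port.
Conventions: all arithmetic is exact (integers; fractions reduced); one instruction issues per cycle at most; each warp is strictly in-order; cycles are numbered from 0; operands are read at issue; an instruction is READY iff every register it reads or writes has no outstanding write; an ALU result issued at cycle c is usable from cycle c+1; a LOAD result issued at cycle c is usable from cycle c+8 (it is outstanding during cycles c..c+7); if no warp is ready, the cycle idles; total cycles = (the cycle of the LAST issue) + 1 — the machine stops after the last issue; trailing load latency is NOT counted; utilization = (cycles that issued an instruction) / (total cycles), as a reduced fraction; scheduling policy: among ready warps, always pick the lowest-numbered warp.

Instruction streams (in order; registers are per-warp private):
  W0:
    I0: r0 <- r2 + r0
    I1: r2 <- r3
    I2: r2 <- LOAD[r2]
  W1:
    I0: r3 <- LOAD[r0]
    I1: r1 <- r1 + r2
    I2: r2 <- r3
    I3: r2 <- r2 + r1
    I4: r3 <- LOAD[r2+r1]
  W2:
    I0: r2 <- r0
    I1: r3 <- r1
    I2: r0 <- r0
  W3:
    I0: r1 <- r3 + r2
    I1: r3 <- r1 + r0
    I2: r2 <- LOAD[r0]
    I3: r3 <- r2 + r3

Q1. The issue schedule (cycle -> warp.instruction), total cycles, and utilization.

cycle 0: W0.I0
cycle 1: W0.I1
cycle 2: W0.I2
cycle 3: W1.I0
cycle 4: W1.I1
cycle 5: W2.I0
cycle 6: W2.I1
cycle 7: W2.I2
cycle 8: W3.I0
cycle 9: W3.I1
cycle 10: W3.I2
cycle 11: W1.I2
cycle 12: W1.I3
cycle 13: W1.I4
cycle 14: idle
cycle 15: idle
cycle 16: idle
cycle 17: idle
cycle 18: W3.I3

Answer: 19 cycles, utilization 15/19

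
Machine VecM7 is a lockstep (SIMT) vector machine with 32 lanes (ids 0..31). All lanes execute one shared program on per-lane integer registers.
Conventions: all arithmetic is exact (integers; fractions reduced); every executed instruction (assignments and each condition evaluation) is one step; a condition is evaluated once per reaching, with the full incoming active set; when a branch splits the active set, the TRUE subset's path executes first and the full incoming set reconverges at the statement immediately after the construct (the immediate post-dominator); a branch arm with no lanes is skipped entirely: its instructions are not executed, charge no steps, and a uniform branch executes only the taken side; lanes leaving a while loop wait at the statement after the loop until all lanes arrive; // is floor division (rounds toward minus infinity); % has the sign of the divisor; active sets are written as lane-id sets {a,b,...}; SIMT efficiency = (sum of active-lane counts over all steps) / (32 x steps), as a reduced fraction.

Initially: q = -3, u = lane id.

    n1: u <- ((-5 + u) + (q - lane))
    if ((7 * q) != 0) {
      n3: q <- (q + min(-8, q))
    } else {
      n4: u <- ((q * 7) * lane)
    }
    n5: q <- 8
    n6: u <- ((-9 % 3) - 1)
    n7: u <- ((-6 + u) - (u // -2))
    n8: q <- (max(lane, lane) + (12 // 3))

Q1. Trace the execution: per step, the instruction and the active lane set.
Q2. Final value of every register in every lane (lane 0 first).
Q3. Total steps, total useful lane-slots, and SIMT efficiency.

step 0: u <- ((-5 + u) + (q - lane)) {0,1,2,3,4,5,6,7,8,9,10,11,12,13,14,15,16,17,18,19,20,21,22,23,24,25,26,27,28,29,30,31}
step 1: eval ((7 * q) != 0)          {0,1,2,3,4,5,6,7,8,9,10,11,12,13,14,15,16,17,18,19,20,21,22,23,24,25,26,27,28,29,30,31}
step 2: q <- (q + min(-8, q))        {0,1,2,3,4,5,6,7,8,9,10,11,12,13,14,15,16,17,18,19,20,21,22,23,24,25,26,27,28,29,30,31}
step 3: q <- 8                       {0,1,2,3,4,5,6,7,8,9,10,11,12,13,14,15,16,17,18,19,20,21,22,23,24,25,26,27,28,29,30,31}
step 4: u <- ((-9 % 3) - 1)          {0,1,2,3,4,5,6,7,8,9,10,11,12,13,14,15,16,17,18,19,20,21,22,23,24,25,26,27,28,29,30,31}
step 5: u <- ((-6 + u) - (u // -2))  {0,1,2,3,4,5,6,7,8,9,10,11,12,13,14,15,16,17,18,19,20,21,22,23,24,25,26,27,28,29,30,31}
step 6: q <- (max(lane, lane) + (12 // 3)) {0,1,2,3,4,5,6,7,8,9,10,11,12,13,14,15,16,17,18,19,20,21,22,23,24,25,26,27,28,29,30,31}

Answer: 7 steps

q: 4,5,6,7,8,9,10,11,12,13,14,15,16,17,18,19,20,21,22,23,24,25,26,27,28,29,30,31,32,33,34,35
u: -7,-7,-7,-7,-7,-7,-7,-7,-7,-7,-7,-7,-7,-7,-7,-7,-7,-7,-7,-7,-7,-7,-7,-7,-7,-7,-7,-7,-7,-7,-7,-7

steps = 7; useful = 224; efficiency = 224/224 = 1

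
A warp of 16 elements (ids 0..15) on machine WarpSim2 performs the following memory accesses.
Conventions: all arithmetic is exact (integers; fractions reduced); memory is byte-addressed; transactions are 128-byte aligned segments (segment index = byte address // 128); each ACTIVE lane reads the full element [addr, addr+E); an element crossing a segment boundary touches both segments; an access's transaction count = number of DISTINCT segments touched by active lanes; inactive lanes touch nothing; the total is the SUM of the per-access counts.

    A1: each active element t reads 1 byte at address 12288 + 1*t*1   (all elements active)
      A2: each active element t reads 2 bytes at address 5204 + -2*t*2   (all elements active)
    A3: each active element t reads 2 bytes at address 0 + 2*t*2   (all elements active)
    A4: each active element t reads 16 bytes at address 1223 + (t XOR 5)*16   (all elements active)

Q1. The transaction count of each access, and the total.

A1: 1 transaction
A2: 1 transaction
A3: 1 transaction
A4: 3 transactions

Answer: 1,1,1,3; total 6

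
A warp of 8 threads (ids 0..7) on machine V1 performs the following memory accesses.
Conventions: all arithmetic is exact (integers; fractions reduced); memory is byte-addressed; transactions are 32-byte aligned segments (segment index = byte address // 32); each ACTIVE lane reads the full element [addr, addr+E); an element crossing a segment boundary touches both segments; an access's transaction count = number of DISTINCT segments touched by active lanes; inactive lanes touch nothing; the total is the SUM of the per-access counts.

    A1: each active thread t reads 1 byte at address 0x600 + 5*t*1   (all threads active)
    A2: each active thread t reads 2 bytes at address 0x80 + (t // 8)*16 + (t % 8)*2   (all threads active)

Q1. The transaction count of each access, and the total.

A1: 2 transactions
A2: 1 transaction

Answer: 2,1; total 3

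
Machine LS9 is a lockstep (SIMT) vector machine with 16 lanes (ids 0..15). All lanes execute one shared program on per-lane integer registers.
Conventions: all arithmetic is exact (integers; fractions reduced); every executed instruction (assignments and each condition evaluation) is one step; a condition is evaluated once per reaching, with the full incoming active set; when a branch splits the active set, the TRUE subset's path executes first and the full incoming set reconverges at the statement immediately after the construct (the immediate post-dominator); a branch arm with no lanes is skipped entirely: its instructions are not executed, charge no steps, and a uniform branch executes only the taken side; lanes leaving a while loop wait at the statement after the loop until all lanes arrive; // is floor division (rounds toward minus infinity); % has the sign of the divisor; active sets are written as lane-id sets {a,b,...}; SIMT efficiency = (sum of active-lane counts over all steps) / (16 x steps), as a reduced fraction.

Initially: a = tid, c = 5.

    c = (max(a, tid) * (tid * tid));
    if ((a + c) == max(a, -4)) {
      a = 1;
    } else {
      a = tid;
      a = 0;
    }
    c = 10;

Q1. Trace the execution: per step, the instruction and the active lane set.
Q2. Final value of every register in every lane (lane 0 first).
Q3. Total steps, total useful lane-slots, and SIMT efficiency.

step 0: c <- (max(a, tid) * (tid * tid)) {0,1,2,3,4,5,6,7,8,9,10,11,12,13,14,15}
step 1: eval ((a + c) == max(a, -4)) {0,1,2,3,4,5,6,7,8,9,10,11,12,13,14,15}
step 2: a <- 1                       {0}
step 3: a <- tid                     {1,2,3,4,5,6,7,8,9,10,11,12,13,14,15}
step 4: a <- 0                       {1,2,3,4,5,6,7,8,9,10,11,12,13,14,15}
step 5: c <- 10                      {0,1,2,3,4,5,6,7,8,9,10,11,12,13,14,15}

Answer: 6 steps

a: 1,0,0,0,0,0,0,0,0,0,0,0,0,0,0,0
c: 10,10,10,10,10,10,10,10,10,10,10,10,10,10,10,10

steps = 6; useful = 79; efficiency = 79/96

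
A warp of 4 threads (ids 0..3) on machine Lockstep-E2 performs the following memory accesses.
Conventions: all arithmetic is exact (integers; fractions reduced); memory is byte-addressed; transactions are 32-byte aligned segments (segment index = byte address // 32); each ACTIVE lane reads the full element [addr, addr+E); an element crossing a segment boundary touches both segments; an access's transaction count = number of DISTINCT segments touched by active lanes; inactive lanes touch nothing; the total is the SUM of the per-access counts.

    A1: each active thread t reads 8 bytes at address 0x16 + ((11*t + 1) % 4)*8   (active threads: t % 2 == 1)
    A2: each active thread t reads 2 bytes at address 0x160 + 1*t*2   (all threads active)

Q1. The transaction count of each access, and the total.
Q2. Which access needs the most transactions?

A1: 2 transactions
A2: 1 transaction

Answer: 2,1; total 3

Answer: A1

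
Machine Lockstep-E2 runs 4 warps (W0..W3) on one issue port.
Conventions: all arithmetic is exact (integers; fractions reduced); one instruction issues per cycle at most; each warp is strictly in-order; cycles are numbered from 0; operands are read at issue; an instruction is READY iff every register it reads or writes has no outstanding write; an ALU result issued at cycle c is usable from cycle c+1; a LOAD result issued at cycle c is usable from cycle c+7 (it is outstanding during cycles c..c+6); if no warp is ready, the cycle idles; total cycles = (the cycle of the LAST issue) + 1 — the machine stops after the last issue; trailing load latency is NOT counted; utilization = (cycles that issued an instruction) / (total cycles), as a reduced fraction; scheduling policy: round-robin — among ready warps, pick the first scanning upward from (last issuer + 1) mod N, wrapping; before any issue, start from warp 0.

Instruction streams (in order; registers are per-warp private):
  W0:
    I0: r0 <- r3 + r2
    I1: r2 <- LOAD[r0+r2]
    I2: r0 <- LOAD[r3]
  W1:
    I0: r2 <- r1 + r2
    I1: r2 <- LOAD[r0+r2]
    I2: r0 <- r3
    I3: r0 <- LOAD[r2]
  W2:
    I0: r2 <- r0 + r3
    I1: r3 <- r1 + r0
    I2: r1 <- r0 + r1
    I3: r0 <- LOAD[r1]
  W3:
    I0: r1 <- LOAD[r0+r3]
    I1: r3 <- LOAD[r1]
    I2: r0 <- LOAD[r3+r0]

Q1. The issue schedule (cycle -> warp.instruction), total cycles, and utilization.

cycle 0: W0.I0
cycle 1: W1.I0
cycle 2: W2.I0
cycle 3: W3.I0
cycle 4: W0.I1
cycle 5: W1.I1
cycle 6: W2.I1
cycle 7: W0.I2
cycle 8: W1.I2
cycle 9: W2.I2
cycle 10: W3.I1
cycle 11: W2.I3
cycle 12: W1.I3
cycle 13: idle
cycle 14: idle
cycle 15: idle
cycle 16: idle
cycle 17: W3.I2

Answer: 18 cycles, utilization 7/9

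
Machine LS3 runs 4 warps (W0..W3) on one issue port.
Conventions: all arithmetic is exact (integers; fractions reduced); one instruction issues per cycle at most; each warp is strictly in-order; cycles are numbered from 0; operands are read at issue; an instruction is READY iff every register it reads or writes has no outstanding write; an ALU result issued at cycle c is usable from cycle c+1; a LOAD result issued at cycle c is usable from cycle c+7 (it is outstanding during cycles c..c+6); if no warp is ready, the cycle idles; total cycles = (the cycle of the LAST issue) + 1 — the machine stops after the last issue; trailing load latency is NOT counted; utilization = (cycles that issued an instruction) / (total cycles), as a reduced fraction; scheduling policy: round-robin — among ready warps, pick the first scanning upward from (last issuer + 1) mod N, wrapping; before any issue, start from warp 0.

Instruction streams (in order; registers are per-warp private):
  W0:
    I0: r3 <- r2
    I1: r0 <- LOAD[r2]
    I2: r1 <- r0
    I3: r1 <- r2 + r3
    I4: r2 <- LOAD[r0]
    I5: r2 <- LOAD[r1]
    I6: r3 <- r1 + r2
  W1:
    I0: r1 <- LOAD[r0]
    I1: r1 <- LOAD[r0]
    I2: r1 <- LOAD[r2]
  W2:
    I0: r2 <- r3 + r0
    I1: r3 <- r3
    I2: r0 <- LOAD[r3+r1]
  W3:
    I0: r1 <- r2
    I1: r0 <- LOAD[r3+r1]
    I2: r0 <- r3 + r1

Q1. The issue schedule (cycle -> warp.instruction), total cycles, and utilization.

cycle 0: W0.I0
cycle 1: W1.I0
cycle 2: W2.I0
cycle 3: W3.I0
cycle 4: W0.I1
cycle 5: W2.I1
cycle 6: W3.I1
cycle 7: W2.I2
cycle 8: W1.I1
cycle 9: idle
cycle 10: idle
cycle 11: W0.I2
cycle 12: W0.I3
cycle 13: W3.I2
cycle 14: W0.I4
cycle 15: W1.I2
cycle 16: idle
cycle 17: idle
cycle 18: idle
cycle 19: idle
cycle 20: idle
cycle 21: W0.I5
cycle 22: idle
cycle 23: idle
cycle 24: idle
cycle 25: idle
cycle 26: idle
cycle 27: idle
cycle 28: W0.I6

Answer: 29 cycles, utilization 16/29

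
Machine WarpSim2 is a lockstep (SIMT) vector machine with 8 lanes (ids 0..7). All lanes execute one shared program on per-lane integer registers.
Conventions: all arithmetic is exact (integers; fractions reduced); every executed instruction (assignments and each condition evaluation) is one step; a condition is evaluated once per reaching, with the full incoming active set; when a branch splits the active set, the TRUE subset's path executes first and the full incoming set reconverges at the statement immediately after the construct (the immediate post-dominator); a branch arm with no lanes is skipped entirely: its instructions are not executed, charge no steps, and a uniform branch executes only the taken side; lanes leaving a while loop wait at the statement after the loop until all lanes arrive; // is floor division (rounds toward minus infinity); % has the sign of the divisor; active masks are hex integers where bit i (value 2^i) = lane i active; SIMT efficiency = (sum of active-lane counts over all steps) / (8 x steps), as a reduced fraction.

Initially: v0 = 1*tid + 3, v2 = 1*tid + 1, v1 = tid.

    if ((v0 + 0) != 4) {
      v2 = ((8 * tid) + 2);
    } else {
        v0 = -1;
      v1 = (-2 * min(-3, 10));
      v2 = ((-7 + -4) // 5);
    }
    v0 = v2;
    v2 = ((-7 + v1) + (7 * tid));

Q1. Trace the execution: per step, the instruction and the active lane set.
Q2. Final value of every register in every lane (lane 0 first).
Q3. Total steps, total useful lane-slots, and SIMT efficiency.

step 0: eval ((v0 + 0) != 4)         0xff
step 1: v2 <- ((8 * tid) + 2)        0xfd
step 2: v0 <- -1                     0x02
step 3: v1 <- (-2 * min(-3, 10))     0x02
step 4: v2 <- ((-7 + -4) // 5)       0x02
step 5: v0 <- v2                     0xff
step 6: v2 <- ((-7 + v1) + (7 * tid)) 0xff

Answer: 7 steps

v0: 2,-3,18,26,34,42,50,58
v2: -7,6,9,17,25,33,41,49
v1: 0,6,2,3,4,5,6,7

steps = 7; useful = 34; efficiency = 34/56 = 17/28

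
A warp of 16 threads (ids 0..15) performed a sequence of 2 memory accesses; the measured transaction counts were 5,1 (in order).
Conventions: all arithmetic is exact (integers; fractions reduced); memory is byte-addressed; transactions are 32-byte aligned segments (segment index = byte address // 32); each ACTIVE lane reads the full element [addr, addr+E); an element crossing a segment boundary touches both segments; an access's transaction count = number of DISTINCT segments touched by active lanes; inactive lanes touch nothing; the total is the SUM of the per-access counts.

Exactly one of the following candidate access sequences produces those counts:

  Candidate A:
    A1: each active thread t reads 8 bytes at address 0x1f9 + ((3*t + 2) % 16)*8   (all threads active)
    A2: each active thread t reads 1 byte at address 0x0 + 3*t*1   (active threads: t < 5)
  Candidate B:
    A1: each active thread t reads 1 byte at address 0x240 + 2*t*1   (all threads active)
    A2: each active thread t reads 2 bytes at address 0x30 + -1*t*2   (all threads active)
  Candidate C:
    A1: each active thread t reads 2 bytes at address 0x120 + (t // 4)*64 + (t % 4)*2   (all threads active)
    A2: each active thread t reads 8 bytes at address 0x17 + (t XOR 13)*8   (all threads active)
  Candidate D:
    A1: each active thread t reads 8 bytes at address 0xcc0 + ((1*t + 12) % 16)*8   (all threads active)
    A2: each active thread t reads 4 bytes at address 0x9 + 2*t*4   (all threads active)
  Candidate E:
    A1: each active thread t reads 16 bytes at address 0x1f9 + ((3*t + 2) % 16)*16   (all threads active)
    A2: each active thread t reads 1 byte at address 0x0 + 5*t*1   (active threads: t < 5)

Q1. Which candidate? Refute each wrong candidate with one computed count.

B: A1 gives 1 transaction, not 5
C: A1 gives 4 transactions, not 5
D: A1 gives 4 transactions, not 5
E: A1 gives 9 transactions, not 5
A: all counts match (5,1)

Answer: A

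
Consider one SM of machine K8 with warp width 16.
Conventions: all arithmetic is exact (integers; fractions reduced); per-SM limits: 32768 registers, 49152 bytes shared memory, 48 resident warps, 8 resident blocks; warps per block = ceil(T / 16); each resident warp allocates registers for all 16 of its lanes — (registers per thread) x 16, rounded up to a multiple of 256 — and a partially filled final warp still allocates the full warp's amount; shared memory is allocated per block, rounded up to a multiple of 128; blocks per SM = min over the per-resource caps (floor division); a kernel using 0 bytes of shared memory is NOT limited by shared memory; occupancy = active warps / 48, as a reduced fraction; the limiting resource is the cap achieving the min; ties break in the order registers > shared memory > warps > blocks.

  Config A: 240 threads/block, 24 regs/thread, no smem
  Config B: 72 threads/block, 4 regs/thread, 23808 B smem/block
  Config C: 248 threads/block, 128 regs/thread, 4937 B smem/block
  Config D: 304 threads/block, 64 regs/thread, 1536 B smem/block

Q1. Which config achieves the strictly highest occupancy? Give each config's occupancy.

occupancies: A 15/16, B 5/24, C 1/3, D 19/48

Answer: A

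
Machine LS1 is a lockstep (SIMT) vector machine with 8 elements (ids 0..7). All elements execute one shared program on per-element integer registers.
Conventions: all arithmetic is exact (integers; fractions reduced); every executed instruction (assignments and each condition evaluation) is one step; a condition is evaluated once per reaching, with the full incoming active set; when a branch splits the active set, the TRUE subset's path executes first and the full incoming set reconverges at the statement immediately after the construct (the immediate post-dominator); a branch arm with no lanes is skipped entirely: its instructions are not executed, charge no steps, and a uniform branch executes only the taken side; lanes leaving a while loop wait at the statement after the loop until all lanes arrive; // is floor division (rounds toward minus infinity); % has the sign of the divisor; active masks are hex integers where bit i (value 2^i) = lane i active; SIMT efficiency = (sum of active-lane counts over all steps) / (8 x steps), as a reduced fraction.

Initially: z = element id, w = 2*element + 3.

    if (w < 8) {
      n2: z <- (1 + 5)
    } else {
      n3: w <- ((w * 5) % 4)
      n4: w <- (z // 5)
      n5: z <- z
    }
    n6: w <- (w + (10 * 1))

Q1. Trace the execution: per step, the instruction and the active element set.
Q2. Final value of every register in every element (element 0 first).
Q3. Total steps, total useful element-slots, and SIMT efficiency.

step 0: eval (w < 8)                 0xff
step 1: z <- (1 + 5)                 0x07
step 2: w <- ((w * 5) % 4)           0xf8
step 3: w <- (z // 5)                0xf8
step 4: z <- z                       0xf8
step 5: w <- (w + (10 * 1))          0xff

Answer: 6 steps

z: 6,6,6,3,4,5,6,7
w: 13,15,17,10,10,11,11,11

steps = 6; useful = 34; efficiency = 34/48 = 17/24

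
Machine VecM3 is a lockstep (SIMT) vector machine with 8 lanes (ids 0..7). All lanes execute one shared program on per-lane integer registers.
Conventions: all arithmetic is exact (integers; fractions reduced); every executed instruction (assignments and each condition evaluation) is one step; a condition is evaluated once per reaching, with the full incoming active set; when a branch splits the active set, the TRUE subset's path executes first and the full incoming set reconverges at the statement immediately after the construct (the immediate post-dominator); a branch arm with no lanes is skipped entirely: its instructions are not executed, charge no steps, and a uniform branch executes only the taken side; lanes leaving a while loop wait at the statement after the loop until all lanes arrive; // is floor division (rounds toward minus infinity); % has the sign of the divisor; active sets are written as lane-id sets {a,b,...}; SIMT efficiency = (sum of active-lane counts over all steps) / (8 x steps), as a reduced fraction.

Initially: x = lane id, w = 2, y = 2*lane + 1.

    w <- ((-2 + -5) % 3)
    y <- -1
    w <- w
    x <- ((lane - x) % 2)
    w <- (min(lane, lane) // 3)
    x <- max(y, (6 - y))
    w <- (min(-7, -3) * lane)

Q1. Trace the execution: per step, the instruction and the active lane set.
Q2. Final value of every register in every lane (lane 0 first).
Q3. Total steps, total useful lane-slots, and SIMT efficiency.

step 0: w <- ((-2 + -5) % 3)         {0,1,2,3,4,5,6,7}
step 1: y <- -1                      {0,1,2,3,4,5,6,7}
step 2: w <- w                       {0,1,2,3,4,5,6,7}
step 3: x <- ((lane - x) % 2)        {0,1,2,3,4,5,6,7}
step 4: w <- (min(lane, lane) // 3)  {0,1,2,3,4,5,6,7}
step 5: x <- max(y, (6 - y))         {0,1,2,3,4,5,6,7}
step 6: w <- (min(-7, -3) * lane)    {0,1,2,3,4,5,6,7}

Answer: 7 steps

x: 7,7,7,7,7,7,7,7
w: 0,-7,-14,-21,-28,-35,-42,-49
y: -1,-1,-1,-1,-1,-1,-1,-1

steps = 7; useful = 56; efficiency = 56/56 = 1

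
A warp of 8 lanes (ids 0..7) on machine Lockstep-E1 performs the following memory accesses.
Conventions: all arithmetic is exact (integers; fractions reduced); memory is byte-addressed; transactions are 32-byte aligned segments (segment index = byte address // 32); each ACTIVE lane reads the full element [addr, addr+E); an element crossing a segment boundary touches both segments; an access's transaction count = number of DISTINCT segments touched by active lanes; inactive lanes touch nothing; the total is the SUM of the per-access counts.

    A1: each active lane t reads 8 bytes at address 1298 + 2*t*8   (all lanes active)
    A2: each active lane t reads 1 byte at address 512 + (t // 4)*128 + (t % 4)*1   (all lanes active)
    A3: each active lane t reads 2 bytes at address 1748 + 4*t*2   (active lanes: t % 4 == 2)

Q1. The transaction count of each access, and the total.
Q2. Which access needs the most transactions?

A1: 5 transactions
A2: 2 transactions
A3: 2 transactions

Answer: 5,2,2; total 9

Answer: A1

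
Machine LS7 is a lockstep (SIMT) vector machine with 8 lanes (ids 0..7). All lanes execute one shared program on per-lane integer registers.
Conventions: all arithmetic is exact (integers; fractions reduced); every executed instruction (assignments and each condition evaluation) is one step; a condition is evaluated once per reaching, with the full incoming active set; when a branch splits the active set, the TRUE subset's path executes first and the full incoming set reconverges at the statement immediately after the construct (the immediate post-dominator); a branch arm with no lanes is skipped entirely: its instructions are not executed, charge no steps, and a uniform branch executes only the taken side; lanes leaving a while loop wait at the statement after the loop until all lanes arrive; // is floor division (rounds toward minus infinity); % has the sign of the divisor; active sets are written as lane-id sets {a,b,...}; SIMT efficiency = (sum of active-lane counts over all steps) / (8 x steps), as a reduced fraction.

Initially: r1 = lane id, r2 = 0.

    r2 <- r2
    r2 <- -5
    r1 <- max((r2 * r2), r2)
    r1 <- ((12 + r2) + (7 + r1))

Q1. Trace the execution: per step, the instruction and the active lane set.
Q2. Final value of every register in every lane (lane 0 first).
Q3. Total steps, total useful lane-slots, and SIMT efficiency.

step 0: r2 <- r2                     {0,1,2,3,4,5,6,7}
step 1: r2 <- -5                     {0,1,2,3,4,5,6,7}
step 2: r1 <- max((r2 * r2), r2)     {0,1,2,3,4,5,6,7}
step 3: r1 <- ((12 + r2) + (7 + r1)) {0,1,2,3,4,5,6,7}

Answer: 4 steps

r1: 39,39,39,39,39,39,39,39
r2: -5,-5,-5,-5,-5,-5,-5,-5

steps = 4; useful = 32; efficiency = 32/32 = 1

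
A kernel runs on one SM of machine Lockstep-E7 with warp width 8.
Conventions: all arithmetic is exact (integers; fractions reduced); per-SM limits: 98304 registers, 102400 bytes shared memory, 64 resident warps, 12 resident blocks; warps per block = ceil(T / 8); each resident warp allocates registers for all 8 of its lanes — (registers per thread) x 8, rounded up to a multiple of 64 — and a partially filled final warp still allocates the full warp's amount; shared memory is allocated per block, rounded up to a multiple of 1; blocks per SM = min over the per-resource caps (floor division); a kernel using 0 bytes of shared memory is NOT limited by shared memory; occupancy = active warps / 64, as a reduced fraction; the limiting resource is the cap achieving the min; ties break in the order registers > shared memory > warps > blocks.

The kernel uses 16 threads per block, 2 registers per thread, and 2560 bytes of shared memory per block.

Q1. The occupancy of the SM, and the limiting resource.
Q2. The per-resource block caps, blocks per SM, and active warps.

Answer: occupancy 3/8, limited by blocks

registers: 768 blocks
shared memory: 40 blocks
warps: 32 blocks
blocks: 12 blocks

Answer: 12 blocks, 24 active warps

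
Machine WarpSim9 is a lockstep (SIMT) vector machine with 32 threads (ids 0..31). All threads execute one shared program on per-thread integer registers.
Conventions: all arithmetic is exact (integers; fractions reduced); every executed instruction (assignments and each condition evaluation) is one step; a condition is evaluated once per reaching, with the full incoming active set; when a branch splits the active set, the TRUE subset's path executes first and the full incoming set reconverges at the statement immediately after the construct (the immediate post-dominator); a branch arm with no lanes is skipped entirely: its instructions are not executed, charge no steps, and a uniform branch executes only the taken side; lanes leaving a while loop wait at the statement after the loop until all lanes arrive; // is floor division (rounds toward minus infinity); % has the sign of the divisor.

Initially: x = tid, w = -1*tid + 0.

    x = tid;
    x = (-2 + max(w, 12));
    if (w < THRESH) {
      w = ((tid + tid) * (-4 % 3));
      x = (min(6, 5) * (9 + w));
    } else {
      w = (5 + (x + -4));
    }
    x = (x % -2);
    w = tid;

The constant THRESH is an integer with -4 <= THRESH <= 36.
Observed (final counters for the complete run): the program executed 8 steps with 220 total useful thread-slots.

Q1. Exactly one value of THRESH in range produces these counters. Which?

Answer: THRESH = -3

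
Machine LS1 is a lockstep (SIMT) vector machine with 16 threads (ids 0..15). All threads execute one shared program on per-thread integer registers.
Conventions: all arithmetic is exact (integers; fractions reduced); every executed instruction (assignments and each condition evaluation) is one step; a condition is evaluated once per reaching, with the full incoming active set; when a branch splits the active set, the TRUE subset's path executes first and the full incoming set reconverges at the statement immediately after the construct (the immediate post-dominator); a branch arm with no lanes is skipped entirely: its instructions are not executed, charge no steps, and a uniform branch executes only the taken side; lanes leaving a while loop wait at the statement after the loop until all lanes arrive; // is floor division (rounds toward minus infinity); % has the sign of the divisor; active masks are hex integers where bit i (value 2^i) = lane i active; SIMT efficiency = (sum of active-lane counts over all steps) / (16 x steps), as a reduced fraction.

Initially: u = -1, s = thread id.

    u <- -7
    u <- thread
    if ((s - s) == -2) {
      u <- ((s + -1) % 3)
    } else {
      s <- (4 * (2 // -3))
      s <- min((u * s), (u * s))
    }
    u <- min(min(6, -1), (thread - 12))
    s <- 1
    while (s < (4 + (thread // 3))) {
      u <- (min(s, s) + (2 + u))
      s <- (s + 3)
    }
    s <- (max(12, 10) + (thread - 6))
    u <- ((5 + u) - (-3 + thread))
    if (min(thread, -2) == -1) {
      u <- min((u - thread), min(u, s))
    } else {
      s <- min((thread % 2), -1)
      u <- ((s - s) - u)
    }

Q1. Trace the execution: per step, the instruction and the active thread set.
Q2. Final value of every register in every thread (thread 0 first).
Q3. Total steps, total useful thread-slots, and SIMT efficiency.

step 0: u <- -7                      0xffff
step 1: u <- thread                  0xffff
step 2: eval ((s - s) == -2)         0xffff
step 3: s <- (4 * (2 // -3))         0xffff
step 4: s <- min((u * s), (u * s))   0xffff
step 5: u <- min(min(6, -1), (thread - 12)) 0xffff
step 6: s <- 1                       0xffff
step 7: eval (s < (4 + (thread // 3))) 0xffff
step 8: u <- (min(s, s) + (2 + u))   0xffff
step 9: s <- (s + 3)                 0xffff
step 10: eval (s < (4 + (thread // 3))) 0xffff
step 11: u <- (min(s, s) + (2 + u))   0xfff8
step 12: s <- (s + 3)                 0xfff8
step 13: eval (s < (4 + (thread // 3))) 0xfff8
step 14: u <- (min(s, s) + (2 + u))   0xf000
step 15: s <- (s + 3)                 0xf000
step 16: eval (s < (4 + (thread // 3))) 0xf000
step 17: s <- (max(12, 10) + (thread - 6)) 0xffff
step 18: u <- ((5 + u) - (-3 + thread)) 0xffff
step 19: eval (min(thread, -2) == -1) 0xffff
step 20: s <- min((thread % 2), -1)   0xffff
step 21: u <- ((s - s) - u)           0xffff

Answer: 22 steps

u: 1,1,1,-5,-5,-5,-5,-5,-5,-5,-5,-5,-13,-12,-11,-10
s: -1,-1,-1,-1,-1,-1,-1,-1,-1,-1,-1,-1,-1,-1,-1,-1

steps = 22; useful = 307; efficiency = 307/352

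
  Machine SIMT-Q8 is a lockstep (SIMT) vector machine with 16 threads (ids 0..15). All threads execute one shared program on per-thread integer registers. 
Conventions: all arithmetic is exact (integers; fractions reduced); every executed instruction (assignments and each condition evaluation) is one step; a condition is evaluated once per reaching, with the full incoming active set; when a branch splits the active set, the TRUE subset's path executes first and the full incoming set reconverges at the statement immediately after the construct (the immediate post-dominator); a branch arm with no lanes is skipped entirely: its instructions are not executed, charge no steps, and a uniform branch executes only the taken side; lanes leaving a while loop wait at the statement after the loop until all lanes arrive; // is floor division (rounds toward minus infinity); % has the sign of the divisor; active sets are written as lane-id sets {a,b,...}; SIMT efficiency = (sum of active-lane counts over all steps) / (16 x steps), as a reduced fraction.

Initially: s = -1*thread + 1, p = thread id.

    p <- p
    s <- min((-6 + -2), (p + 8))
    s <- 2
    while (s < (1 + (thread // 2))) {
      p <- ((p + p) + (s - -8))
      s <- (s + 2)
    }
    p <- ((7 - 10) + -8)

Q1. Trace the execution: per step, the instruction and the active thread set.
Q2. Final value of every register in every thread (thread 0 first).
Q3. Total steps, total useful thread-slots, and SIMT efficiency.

step 0: p <- p                       {0,1,2,3,4,5,6,7,8,9,10,11,12,13,14,15}
step 1: s <- min((-6 + -2), (p + 8)) {0,1,2,3,4,5,6,7,8,9,10,11,12,13,14,15}
step 2: s <- 2                       {0,1,2,3,4,5,6,7,8,9,10,11,12,13,14,15}
step 3: eval (s < (1 + (thread // 2))) {0,1,2,3,4,5,6,7,8,9,10,11,12,13,14,15}
step 4: p <- ((p + p) + (s - -8))    {4,5,6,7,8,9,10,11,12,13,14,15}
step 5: s <- (s + 2)                 {4,5,6,7,8,9,10,11,12,13,14,15}
step 6: eval (s < (1 + (thread // 2))) {4,5,6,7,8,9,10,11,12,13,14,15}
step 7: p <- ((p + p) + (s - -8))    {8,9,10,11,12,13,14,15}
step 8: s <- (s + 2)                 {8,9,10,11,12,13,14,15}
step 9: eval (s < (1 + (thread // 2))) {8,9,10,11,12,13,14,15}
step 10: p <- ((p + p) + (s - -8))    {12,13,14,15}
step 11: s <- (s + 2)                 {12,13,14,15}
step 12: eval (s < (1 + (thread // 2))) {12,13,14,15}
step 13: p <- ((7 - 10) + -8)         {0,1,2,3,4,5,6,7,8,9,10,11,12,13,14,15}

Answer: 14 steps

s: 2,2,2,2,4,4,4,4,6,6,6,6,8,8,8,8
p: -11,-11,-11,-11,-11,-11,-11,-11,-11,-11,-11,-11,-11,-11,-11,-11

steps = 14; useful = 152; efficiency = 152/224 = 19/28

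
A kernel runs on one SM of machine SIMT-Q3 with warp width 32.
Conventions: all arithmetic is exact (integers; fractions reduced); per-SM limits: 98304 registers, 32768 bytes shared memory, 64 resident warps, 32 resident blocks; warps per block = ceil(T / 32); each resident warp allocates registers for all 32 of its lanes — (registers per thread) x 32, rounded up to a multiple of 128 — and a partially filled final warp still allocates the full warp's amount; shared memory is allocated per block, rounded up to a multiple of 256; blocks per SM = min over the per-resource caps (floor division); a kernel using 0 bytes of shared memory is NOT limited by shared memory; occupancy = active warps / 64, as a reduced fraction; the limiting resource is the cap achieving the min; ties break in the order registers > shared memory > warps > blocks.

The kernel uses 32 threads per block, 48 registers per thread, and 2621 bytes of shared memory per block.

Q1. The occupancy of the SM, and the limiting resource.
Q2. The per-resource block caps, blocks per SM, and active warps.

Answer: occupancy 11/64, limited by shared memory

registers: 64 blocks
shared memory: 11 blocks
warps: 64 blocks
blocks: 32 blocks

Answer: 11 blocks, 11 active warps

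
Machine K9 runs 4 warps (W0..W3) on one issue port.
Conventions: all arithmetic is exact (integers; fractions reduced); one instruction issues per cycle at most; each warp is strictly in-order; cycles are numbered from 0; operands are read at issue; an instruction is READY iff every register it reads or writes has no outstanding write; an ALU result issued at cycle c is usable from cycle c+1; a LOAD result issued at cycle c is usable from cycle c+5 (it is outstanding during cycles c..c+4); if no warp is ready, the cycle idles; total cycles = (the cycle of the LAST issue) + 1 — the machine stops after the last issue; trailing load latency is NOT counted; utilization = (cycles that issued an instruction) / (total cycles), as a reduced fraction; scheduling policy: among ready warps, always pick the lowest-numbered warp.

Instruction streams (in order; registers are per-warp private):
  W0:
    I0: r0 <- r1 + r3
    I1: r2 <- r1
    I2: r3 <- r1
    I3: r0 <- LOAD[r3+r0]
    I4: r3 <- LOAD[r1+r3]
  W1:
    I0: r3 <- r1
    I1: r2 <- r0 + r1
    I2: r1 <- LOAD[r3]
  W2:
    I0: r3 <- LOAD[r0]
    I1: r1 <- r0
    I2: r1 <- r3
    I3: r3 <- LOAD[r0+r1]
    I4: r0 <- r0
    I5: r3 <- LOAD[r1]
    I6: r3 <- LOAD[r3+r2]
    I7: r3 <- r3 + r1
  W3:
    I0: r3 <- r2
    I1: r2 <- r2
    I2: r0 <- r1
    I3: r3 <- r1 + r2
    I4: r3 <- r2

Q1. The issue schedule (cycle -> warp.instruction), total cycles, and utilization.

cycle 0: W0.I0
cycle 1: W0.I1
cycle 2: W0.I2
cycle 3: W0.I3
cycle 4: W0.I4
cycle 5: W1.I0
cycle 6: W1.I1
cycle 7: W1.I2
cycle 8: W2.I0
cycle 9: W2.I1
cycle 10: W3.I0
cycle 11: W3.I1
cycle 12: W3.I2
cycle 13: W2.I2
cycle 14: W2.I3
cycle 15: W2.I4
cycle 16: W3.I3
cycle 17: W3.I4
cycle 18: idle
cycle 19: W2.I5
cycle 20: idle
cycle 21: idle
cycle 22: idle
cycle 23: idle
cycle 24: W2.I6
cycle 25: idle
cycle 26: idle
cycle 27: idle
cycle 28: idle
cycle 29: W2.I7

Answer: 30 cycles, utilization 7/10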